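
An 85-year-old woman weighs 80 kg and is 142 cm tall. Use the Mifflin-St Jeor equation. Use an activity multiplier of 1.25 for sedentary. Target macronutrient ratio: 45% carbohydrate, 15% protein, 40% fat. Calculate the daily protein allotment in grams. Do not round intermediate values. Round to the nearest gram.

Mifflin-St Jeor (female): BMR = 10(80) + 6.25(142) − 5(85) − 161 = 800 + 887.5 − 425 − 161 = 1101.5 kcal/day.
TEE = 1101.5 × 1.25 = 1376.875 kcal/day.
Protein energy = 15% × 1376.875 = 206.5313 kcal.
Protein = 206.5313 ÷ 4 kcal/g = 51.6328 g.

52 g/day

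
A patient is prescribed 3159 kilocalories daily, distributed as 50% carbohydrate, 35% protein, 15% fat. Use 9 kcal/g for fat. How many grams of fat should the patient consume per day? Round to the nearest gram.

Fat energy = 15% × 3159 = 473.85 kcal.
At 9 kcal/g: 473.85 ÷ 9 = 52.65 g.

53 g/day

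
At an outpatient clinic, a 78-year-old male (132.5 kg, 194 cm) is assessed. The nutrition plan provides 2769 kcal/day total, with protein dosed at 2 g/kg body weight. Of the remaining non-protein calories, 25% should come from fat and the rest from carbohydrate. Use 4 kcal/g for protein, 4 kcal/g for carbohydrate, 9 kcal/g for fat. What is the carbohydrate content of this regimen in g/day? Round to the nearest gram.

Protein = 2 × 132.5 = 265 g → 265 × 4 = 1060 kcal.
Non-protein calories = 2769 − 1060 = 1709 kcal.
Fat: 25% × 1709 = 427.25 kcal; carbohydrate: 1281.75 kcal.
Carbohydrate: 1281.75 kcal ÷ 4 kcal/g = 320.4375 g.

320 g/day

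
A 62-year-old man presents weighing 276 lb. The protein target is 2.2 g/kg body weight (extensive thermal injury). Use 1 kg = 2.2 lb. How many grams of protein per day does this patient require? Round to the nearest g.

Weight in kg = 276 ÷ 2.2 = 125.4545 kg.
Protein = 2.2 g/kg × 125.4545 kg = 276 g/day.

276 g/day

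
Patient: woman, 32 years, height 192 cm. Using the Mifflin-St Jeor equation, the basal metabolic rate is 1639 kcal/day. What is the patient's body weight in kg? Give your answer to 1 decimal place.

76.0 kg

1639 = 10·W + 6.25(192) − 5(32) − 161
10·W = 1639 − 879 = 760, so W = 76 kg.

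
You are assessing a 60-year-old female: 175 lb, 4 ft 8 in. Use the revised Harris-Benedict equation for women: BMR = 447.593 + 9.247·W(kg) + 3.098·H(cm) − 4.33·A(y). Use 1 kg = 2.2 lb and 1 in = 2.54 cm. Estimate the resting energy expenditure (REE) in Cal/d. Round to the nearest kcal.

Convert to metric: weight = 175 ÷ 2.2 = 79.5455 kg; height = (4×12 + 8) × 2.54 = 56 × 2.54 = 142.24 cm.
Harris-Benedict: BMR = 447.593 + 9.247(79.5455) + 3.098(142.24) − 4.33(60) = 1364.0093 kcal/day.

1364 Cal/d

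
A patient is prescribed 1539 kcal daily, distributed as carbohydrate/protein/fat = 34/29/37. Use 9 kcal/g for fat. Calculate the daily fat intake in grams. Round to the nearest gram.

Fat energy = 37% × 1539 = 569.43 kcal.
At 9 kcal/g: 569.43 ÷ 9 = 63.27 g.

63 g/day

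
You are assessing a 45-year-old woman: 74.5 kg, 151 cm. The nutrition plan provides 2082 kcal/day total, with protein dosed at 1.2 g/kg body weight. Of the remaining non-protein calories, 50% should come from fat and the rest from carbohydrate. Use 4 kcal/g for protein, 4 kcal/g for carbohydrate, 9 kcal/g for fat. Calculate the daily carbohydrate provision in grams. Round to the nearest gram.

Protein = 1.2 × 74.5 = 89.4 g → 89.4 × 4 = 357.6 kcal.
Non-protein calories = 2082 − 357.6 = 1724.4 kcal.
Fat: 50% × 1724.4 = 862.2 kcal; carbohydrate: 862.2 kcal.
Carbohydrate: 862.2 kcal ÷ 4 kcal/g = 215.55 g.

216 g/day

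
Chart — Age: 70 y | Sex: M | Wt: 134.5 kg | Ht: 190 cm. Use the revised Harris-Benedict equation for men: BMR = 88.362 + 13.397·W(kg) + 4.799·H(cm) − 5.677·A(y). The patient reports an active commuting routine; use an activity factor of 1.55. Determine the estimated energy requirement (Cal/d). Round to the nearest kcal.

3727 Cal/d

Harris-Benedict: BMR = 88.362 + 13.397(134.5) + 4.799(190) − 5.677(70) = 2404.6785 kcal/day.
TEE = BMR × activity factor = 2404.6785 × 1.55 = 3727.2517 kcal/day.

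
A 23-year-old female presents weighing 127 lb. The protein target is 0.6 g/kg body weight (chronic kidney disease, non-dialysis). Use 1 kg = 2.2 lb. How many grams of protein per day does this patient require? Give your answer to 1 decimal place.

Weight in kg = 127 ÷ 2.2 = 57.7273 kg.
Protein = 0.6 g/kg × 57.7273 kg = 34.6364 g/day.

34.6 g/day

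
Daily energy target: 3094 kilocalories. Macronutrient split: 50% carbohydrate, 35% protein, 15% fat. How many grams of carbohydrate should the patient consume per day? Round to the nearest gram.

Carbohydrate energy = 50% × 3094 = 1547 kcal.
At 4 kcal/g: 1547 ÷ 4 = 386.75 g.

387 g/day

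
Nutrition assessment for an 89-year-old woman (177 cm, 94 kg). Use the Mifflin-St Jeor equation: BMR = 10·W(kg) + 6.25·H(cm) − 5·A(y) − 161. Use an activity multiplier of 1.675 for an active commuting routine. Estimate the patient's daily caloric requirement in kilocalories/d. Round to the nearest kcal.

Mifflin-St Jeor (female): BMR = 10(94) + 6.25(177) − 5(89) − 161 = 940 + 1106.25 − 445 − 161 = 1440.25 kcal/day.
TEE = BMR × activity factor = 1440.25 × 1.675 = 2412.4188 kcal/day.

2412 kilocalories/d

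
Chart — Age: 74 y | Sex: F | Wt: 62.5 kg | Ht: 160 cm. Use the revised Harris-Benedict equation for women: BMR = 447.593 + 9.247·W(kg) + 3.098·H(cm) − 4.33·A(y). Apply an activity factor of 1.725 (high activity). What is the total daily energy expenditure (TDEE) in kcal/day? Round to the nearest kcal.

Harris-Benedict: BMR = 447.593 + 9.247(62.5) + 3.098(160) − 4.33(74) = 1200.7905 kcal/day.
TEE = BMR × activity factor = 1200.7905 × 1.725 = 2071.3636 kcal/day.

2071 kcal/day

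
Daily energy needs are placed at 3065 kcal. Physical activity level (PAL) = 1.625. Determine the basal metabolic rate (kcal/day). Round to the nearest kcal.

1886 kcal/day

BMR = TEE ÷ activity factor = 3065 ÷ 1.625 = 1886.1538 kcal/day.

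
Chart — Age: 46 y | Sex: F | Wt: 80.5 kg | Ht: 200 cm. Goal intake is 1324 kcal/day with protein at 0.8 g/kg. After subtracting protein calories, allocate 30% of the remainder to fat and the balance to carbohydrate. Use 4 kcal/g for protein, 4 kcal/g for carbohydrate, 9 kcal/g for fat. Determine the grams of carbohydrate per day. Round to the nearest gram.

Protein = 0.8 × 80.5 = 64.4 g → 64.4 × 4 = 257.6 kcal.
Non-protein calories = 1324 − 257.6 = 1066.4 kcal.
Fat: 30% × 1066.4 = 319.92 kcal; carbohydrate: 746.48 kcal.
Carbohydrate: 746.48 kcal ÷ 4 kcal/g = 186.62 g.

187 g/day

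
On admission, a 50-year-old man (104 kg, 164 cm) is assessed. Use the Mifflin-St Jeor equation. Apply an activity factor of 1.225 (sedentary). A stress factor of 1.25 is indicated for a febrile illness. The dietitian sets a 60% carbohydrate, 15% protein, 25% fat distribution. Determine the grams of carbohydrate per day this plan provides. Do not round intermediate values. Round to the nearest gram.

Mifflin-St Jeor (male): BMR = 10(104) + 6.25(164) − 5(50) + 5 = 1040 + 1025 − 250 + 5 = 1820 kcal/day.
TEE = 1820 × 1.225 = 2229.5 kcal/day.
With stress factor 1.25: 2229.5 × 1.25 = 2786.875 kcal/day.
Carbohydrate energy = 60% × 2786.875 = 1672.125 kcal.
Carbohydrate = 1672.125 ÷ 4 kcal/g = 418.0313 g.

418 g/day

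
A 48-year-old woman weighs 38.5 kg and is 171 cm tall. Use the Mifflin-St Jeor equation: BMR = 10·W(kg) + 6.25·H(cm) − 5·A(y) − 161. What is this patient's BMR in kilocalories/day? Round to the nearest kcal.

Mifflin-St Jeor (female): BMR = 10(38.5) + 6.25(171) − 5(48) − 161 = 385 + 1068.75 − 240 − 161 = 1052.75 kcal/day.

1053 kilocalories/day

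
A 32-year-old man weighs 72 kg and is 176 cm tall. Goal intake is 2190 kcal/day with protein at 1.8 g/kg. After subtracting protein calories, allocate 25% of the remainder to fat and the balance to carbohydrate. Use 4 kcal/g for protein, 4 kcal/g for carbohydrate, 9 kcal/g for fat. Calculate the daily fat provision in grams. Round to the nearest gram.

Protein = 1.8 × 72 = 129.6 g → 129.6 × 4 = 518.4 kcal.
Non-protein calories = 2190 − 518.4 = 1671.6 kcal.
Fat: 25% × 1671.6 = 417.9 kcal; carbohydrate: 1253.7 kcal.
Fat: 417.9 kcal ÷ 9 kcal/g = 46.4333 g.

46 g/day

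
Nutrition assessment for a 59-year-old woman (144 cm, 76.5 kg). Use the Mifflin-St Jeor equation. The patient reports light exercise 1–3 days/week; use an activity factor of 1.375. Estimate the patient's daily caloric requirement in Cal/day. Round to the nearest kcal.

Mifflin-St Jeor (female): BMR = 10(76.5) + 6.25(144) − 5(59) − 161 = 765 + 900 − 295 − 161 = 1209 kcal/day.
TEE = BMR × activity factor = 1209 × 1.375 = 1662.375 kcal/day.

1662 Cal/day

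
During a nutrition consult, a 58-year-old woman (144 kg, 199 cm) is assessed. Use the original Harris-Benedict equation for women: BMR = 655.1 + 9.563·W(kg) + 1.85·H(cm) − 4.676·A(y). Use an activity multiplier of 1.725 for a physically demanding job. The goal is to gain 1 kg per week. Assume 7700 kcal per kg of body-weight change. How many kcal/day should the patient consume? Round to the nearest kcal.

4773 kcal/day

Harris-Benedict: BMR = 655.1 + 9.563(144) + 1.85(199) − 4.676(58) = 2129.114 kcal/day.
TEE = 2129.114 × 1.725 = 3672.7217 kcal/day.
Required daily surplus = 1 × 7700 ÷ 7 = 1100 kcal/day.
Target intake = 3672.7217 + 1100 = 4772.7217 kcal/day.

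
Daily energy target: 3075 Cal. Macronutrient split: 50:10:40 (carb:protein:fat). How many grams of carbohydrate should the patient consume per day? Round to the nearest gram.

384 g/day

Carbohydrate energy = 50% × 3075 = 1537.5 kcal.
At 4 kcal/g: 1537.5 ÷ 4 = 384.375 g.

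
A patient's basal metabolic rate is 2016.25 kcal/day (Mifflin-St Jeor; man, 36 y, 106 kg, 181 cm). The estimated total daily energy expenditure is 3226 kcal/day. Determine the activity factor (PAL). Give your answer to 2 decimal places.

Activity factor = TEE ÷ BMR = 3226 ÷ 2016.25 = 1.6.

1.60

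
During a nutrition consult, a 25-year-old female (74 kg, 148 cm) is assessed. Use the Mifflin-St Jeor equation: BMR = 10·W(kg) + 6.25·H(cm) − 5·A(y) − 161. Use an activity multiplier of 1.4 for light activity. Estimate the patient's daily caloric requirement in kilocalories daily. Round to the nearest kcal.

1931 kilocalories daily

Mifflin-St Jeor (female): BMR = 10(74) + 6.25(148) − 5(25) − 161 = 740 + 925 − 125 − 161 = 1379 kcal/day.
TEE = BMR × activity factor = 1379 × 1.4 = 1930.6 kcal/day.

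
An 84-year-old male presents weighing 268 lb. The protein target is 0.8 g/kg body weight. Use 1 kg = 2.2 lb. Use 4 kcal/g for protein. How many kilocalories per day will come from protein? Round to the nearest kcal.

Weight in kg = 268 ÷ 2.2 = 121.8182 kg.
Protein = 0.8 g/kg × 121.8182 kg = 97.4545 g/day.
Protein energy = 97.4545 g × 4 kcal/g = 389.8182 kcal/day.

390 kcal/day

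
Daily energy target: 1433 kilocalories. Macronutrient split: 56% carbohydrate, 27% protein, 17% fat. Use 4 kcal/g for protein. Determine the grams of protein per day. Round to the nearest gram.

Protein energy = 27% × 1433 = 386.91 kcal.
At 4 kcal/g: 386.91 ÷ 4 = 96.7275 g.

97 g/day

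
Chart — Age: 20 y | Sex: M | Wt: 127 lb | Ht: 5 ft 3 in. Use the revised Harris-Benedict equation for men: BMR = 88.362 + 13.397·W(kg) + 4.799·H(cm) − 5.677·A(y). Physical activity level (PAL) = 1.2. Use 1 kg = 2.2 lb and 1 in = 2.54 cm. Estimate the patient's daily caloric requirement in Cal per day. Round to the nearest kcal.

1819 Cal per day

Convert to metric: weight = 127 ÷ 2.2 = 57.7273 kg; height = (5×12 + 3) × 2.54 = 63 × 2.54 = 160.02 cm.
Harris-Benedict: BMR = 88.362 + 13.397(57.7273) + 4.799(160.02) − 5.677(20) = 1516.1303 kcal/day.
TEE = BMR × activity factor = 1516.1303 × 1.2 = 1819.3563 kcal/day.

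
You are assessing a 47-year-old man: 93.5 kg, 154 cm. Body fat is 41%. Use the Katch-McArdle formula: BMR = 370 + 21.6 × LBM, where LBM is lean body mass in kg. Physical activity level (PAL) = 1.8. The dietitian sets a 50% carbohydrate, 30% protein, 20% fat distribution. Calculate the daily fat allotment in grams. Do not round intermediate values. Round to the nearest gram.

62 g/day

LBM = 93.5 × (1 − 0.41) = 55.165 kg. Katch-McArdle: BMR = 370 + 21.6 × 55.165 = 1561.564 kcal/day.
TEE = 1561.564 × 1.8 = 2810.8152 kcal/day.
Fat energy = 20% × 2810.8152 = 562.163 kcal.
Fat = 562.163 ÷ 9 kcal/g = 62.4626 g.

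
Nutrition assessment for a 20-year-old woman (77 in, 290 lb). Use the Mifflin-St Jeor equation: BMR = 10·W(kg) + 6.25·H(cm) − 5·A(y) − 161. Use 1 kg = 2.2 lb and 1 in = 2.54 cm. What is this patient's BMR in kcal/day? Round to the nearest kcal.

2280 kcal/day

Convert to metric: weight = 290 ÷ 2.2 = 131.8182 kg; height = 77 × 2.54 = 195.58 cm.
Mifflin-St Jeor (female): BMR = 10(131.8182) + 6.25(195.58) − 5(20) − 161 = 1318.1818 + 1222.375 − 100 − 161 = 2279.5568 kcal/day.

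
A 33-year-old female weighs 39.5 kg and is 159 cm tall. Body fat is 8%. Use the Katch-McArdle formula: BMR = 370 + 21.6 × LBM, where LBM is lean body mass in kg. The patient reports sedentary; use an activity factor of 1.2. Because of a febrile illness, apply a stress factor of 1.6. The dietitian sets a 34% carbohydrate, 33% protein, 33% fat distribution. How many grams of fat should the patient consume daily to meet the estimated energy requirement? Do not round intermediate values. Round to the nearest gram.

81 g/day

LBM = 39.5 × (1 − 0.08) = 36.34 kg. Katch-McArdle: BMR = 370 + 21.6 × 36.34 = 1154.944 kcal/day.
TEE = 1154.944 × 1.2 = 1385.9328 kcal/day.
With stress factor 1.6: 1385.9328 × 1.6 = 2217.4925 kcal/day.
Fat energy = 33% × 2217.4925 = 731.7725 kcal.
Fat = 731.7725 ÷ 9 kcal/g = 81.3081 g.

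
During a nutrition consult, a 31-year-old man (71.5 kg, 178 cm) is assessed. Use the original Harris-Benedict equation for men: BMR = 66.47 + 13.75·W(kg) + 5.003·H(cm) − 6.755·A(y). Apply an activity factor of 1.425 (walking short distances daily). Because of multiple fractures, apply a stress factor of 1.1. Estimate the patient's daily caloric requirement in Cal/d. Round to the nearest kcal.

2713 Cal/d

Harris-Benedict: BMR = 66.47 + 13.75(71.5) + 5.003(178) − 6.755(31) = 1730.724 kcal/day.
TEE = BMR × activity factor = 1730.724 × 1.425 = 2466.2817 kcal/day.
Apply stress factor: 2466.2817 × 1.1 = 2712.9099 kcal/day.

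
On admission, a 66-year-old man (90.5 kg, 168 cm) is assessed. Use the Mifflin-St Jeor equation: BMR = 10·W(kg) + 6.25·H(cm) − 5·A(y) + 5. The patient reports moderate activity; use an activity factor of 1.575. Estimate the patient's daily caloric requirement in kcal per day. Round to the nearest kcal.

Mifflin-St Jeor (male): BMR = 10(90.5) + 6.25(168) − 5(66) + 5 = 905 + 1050 − 330 + 5 = 1630 kcal/day.
TEE = BMR × activity factor = 1630 × 1.575 = 2567.25 kcal/day.

2567 kcal per day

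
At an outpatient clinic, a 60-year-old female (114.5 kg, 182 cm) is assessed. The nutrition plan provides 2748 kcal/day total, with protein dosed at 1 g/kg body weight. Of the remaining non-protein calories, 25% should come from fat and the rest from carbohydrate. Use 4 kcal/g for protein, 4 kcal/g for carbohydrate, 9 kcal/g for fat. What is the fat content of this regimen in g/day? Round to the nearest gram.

Protein = 1 × 114.5 = 114.5 g → 114.5 × 4 = 458 kcal.
Non-protein calories = 2748 − 458 = 2290 kcal.
Fat: 25% × 2290 = 572.5 kcal; carbohydrate: 1717.5 kcal.
Fat: 572.5 kcal ÷ 9 kcal/g = 63.6111 g.

64 g/day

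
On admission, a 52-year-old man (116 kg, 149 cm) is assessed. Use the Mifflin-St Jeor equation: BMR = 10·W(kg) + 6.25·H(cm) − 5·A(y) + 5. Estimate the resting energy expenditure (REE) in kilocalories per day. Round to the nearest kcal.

1836 kilocalories per day

Mifflin-St Jeor (male): BMR = 10(116) + 6.25(149) − 5(52) + 5 = 1160 + 931.25 − 260 + 5 = 1836.25 kcal/day.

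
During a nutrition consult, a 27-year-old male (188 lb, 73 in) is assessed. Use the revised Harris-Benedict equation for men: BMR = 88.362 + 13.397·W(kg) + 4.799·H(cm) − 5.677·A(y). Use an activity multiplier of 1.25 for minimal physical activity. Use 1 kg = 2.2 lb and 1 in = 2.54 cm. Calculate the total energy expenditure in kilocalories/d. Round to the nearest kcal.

2462 kilocalories/d

Convert to metric: weight = 188 ÷ 2.2 = 85.4545 kg; height = 73 × 2.54 = 185.42 cm.
Harris-Benedict: BMR = 88.362 + 13.397(85.4545) + 4.799(185.42) − 5.677(27) = 1969.7481 kcal/day.
TEE = BMR × activity factor = 1969.7481 × 1.25 = 2462.1852 kcal/day.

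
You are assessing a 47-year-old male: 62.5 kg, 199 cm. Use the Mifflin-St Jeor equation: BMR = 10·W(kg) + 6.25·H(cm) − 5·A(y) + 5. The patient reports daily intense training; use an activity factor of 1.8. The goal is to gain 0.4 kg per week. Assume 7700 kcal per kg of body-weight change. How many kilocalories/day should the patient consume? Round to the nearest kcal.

Mifflin-St Jeor (male): BMR = 10(62.5) + 6.25(199) − 5(47) + 5 = 625 + 1243.75 − 235 + 5 = 1638.75 kcal/day.
TEE = 1638.75 × 1.8 = 2949.75 kcal/day.
Required daily surplus = 0.4 × 7700 ÷ 7 = 440 kcal/day.
Target intake = 2949.75 + 440 = 3389.75 kcal/day.

3390 kilocalories/day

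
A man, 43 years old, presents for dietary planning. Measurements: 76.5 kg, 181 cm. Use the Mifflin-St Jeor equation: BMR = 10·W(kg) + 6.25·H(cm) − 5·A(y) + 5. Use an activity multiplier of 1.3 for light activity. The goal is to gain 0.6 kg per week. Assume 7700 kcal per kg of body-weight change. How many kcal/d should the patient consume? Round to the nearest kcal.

2852 kcal/d

Mifflin-St Jeor (male): BMR = 10(76.5) + 6.25(181) − 5(43) + 5 = 765 + 1131.25 − 215 + 5 = 1686.25 kcal/day.
TEE = 1686.25 × 1.3 = 2192.125 kcal/day.
Required daily surplus = 0.6 × 7700 ÷ 7 = 660 kcal/day.
Target intake = 2192.125 + 660 = 2852.125 kcal/day.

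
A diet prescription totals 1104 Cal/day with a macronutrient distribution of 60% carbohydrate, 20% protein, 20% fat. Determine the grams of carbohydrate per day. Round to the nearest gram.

Carbohydrate energy = 60% × 1104 = 662.4 kcal.
At 4 kcal/g: 662.4 ÷ 4 = 165.6 g.

166 g/day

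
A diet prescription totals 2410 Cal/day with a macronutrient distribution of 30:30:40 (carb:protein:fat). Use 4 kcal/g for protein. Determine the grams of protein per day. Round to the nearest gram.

181 g/day

Protein energy = 30% × 2410 = 723 kcal.
At 4 kcal/g: 723 ÷ 4 = 180.75 g.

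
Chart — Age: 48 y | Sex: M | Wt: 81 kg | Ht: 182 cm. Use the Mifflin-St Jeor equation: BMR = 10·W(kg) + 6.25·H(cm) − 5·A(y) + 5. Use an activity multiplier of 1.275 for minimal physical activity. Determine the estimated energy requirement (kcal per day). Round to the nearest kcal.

2183 kcal per day

Mifflin-St Jeor (male): BMR = 10(81) + 6.25(182) − 5(48) + 5 = 810 + 1137.5 − 240 + 5 = 1712.5 kcal/day.
TEE = BMR × activity factor = 1712.5 × 1.275 = 2183.4375 kcal/day.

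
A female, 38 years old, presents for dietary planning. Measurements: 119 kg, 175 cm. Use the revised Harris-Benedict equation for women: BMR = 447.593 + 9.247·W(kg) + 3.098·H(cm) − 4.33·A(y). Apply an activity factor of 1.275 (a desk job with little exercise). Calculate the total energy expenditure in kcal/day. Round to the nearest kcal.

2455 kcal/day

Harris-Benedict: BMR = 447.593 + 9.247(119) + 3.098(175) − 4.33(38) = 1925.596 kcal/day.
TEE = BMR × activity factor = 1925.596 × 1.275 = 2455.1349 kcal/day.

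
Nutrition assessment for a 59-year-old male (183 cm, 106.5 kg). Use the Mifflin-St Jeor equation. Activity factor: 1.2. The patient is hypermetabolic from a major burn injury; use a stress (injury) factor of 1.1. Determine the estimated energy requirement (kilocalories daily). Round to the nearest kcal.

2533 kilocalories daily

Mifflin-St Jeor (male): BMR = 10(106.5) + 6.25(183) − 5(59) + 5 = 1065 + 1143.75 − 295 + 5 = 1918.75 kcal/day.
TEE = BMR × activity factor = 1918.75 × 1.2 = 2302.5 kcal/day.
Apply stress factor: 2302.5 × 1.1 = 2532.75 kcal/day.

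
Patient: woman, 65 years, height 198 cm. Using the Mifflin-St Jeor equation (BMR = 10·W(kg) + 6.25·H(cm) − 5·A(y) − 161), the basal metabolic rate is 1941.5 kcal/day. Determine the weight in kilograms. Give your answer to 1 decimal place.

119.0 kg

1941.5 = 10·W + 6.25(198) − 5(65) − 161
10·W = 1941.5 − 751.5 = 1190, so W = 119 kg.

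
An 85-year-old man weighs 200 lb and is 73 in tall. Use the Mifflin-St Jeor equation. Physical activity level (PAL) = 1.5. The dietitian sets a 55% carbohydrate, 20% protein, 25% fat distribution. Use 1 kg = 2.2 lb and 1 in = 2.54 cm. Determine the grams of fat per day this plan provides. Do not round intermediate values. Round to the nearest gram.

69 g/day

Convert to metric: weight = 200 ÷ 2.2 = 90.9091 kg; height = 73 × 2.54 = 185.42 cm.
Mifflin-St Jeor (male): BMR = 10(90.9091) + 6.25(185.42) − 5(85) + 5 = 909.0909 + 1158.875 − 425 + 5 = 1647.9659 kcal/day.
TEE = 1647.9659 × 1.5 = 2471.9489 kcal/day.
Fat energy = 25% × 2471.9489 = 617.9872 kcal.
Fat = 617.9872 ÷ 9 kcal/g = 68.6652 g.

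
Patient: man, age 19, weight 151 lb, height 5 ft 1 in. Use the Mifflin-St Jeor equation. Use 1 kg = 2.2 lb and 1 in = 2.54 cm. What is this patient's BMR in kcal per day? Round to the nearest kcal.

Convert to metric: weight = 151 ÷ 2.2 = 68.6364 kg; height = (5×12 + 1) × 2.54 = 61 × 2.54 = 154.94 cm.
Mifflin-St Jeor (male): BMR = 10(68.6364) + 6.25(154.94) − 5(19) + 5 = 686.3636 + 968.375 − 95 + 5 = 1564.7386 kcal/day.

1565 kcal per day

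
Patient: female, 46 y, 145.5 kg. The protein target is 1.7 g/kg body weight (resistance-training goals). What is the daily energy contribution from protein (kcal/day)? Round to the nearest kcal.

989 kcal/day

Protein = 1.7 g/kg × 145.5 kg = 247.35 g/day.
Protein energy = 247.35 g × 4 kcal/g = 989.4 kcal/day.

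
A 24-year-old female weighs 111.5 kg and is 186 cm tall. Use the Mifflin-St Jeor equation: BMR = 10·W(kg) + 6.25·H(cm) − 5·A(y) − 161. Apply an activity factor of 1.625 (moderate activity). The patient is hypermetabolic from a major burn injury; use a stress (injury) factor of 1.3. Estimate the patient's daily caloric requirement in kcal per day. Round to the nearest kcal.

Mifflin-St Jeor (female): BMR = 10(111.5) + 6.25(186) − 5(24) − 161 = 1115 + 1162.5 − 120 − 161 = 1996.5 kcal/day.
TEE = BMR × activity factor = 1996.5 × 1.625 = 3244.3125 kcal/day.
Apply stress factor: 3244.3125 × 1.3 = 4217.6063 kcal/day.

4218 kcal per day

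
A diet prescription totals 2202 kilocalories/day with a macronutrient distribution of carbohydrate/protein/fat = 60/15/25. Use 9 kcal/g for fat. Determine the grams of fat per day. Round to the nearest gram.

61 g/day

Fat energy = 25% × 2202 = 550.5 kcal.
At 9 kcal/g: 550.5 ÷ 9 = 61.1667 g.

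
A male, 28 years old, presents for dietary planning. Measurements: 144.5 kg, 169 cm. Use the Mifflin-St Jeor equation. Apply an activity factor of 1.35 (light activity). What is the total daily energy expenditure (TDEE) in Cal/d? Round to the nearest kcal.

3194 Cal/d

Mifflin-St Jeor (male): BMR = 10(144.5) + 6.25(169) − 5(28) + 5 = 1445 + 1056.25 − 140 + 5 = 2366.25 kcal/day.
TEE = BMR × activity factor = 2366.25 × 1.35 = 3194.4375 kcal/day.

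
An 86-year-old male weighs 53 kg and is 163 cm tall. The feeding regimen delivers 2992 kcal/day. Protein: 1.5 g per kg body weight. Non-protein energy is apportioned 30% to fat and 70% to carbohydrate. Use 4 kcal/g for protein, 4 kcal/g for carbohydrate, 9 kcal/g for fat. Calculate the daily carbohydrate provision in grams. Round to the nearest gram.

Protein = 1.5 × 53 = 79.5 g → 79.5 × 4 = 318 kcal.
Non-protein calories = 2992 − 318 = 2674 kcal.
Fat: 30% × 2674 = 802.2 kcal; carbohydrate: 1871.8 kcal.
Carbohydrate: 1871.8 kcal ÷ 4 kcal/g = 467.95 g.

468 g/day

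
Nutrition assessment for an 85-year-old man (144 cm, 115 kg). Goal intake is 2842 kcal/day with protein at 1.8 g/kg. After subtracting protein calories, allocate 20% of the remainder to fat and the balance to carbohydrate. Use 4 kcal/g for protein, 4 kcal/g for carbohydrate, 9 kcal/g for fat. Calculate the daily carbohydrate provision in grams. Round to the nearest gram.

Protein = 1.8 × 115 = 207 g → 207 × 4 = 828 kcal.
Non-protein calories = 2842 − 828 = 2014 kcal.
Fat: 20% × 2014 = 402.8 kcal; carbohydrate: 1611.2 kcal.
Carbohydrate: 1611.2 kcal ÷ 4 kcal/g = 402.8 g.

403 g/day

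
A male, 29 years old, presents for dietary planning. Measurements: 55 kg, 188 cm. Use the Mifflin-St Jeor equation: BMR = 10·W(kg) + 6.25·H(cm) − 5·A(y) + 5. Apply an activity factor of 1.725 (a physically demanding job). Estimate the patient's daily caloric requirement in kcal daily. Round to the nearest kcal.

2734 kcal daily

Mifflin-St Jeor (male): BMR = 10(55) + 6.25(188) − 5(29) + 5 = 550 + 1175 − 145 + 5 = 1585 kcal/day.
TEE = BMR × activity factor = 1585 × 1.725 = 2734.125 kcal/day.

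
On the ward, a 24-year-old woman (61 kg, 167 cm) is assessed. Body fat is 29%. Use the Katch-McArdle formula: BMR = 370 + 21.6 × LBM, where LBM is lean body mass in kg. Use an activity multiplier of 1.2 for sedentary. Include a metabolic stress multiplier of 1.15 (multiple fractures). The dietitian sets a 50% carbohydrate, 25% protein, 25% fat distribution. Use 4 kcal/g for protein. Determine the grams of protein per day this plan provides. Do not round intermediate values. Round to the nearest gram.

LBM = 61 × (1 − 0.29) = 43.31 kg. Katch-McArdle: BMR = 370 + 21.6 × 43.31 = 1305.496 kcal/day.
TEE = 1305.496 × 1.2 = 1566.5952 kcal/day.
With stress factor 1.15: 1566.5952 × 1.15 = 1801.5845 kcal/day.
Protein energy = 25% × 1801.5845 = 450.3961 kcal.
Protein = 450.3961 ÷ 4 kcal/g = 112.599 g.

113 g/day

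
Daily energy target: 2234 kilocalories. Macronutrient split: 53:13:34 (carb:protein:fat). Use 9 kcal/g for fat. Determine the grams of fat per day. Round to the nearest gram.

Fat energy = 34% × 2234 = 759.56 kcal.
At 9 kcal/g: 759.56 ÷ 9 = 84.3956 g.

84 g/day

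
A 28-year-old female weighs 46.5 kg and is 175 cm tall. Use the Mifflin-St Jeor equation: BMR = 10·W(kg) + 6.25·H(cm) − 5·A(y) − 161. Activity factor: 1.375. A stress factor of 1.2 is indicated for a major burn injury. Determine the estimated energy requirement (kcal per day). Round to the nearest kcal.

2075 kcal per day

Mifflin-St Jeor (female): BMR = 10(46.5) + 6.25(175) − 5(28) − 161 = 465 + 1093.75 − 140 − 161 = 1257.75 kcal/day.
TEE = BMR × activity factor = 1257.75 × 1.375 = 1729.4063 kcal/day.
Apply stress factor: 1729.4063 × 1.2 = 2075.2875 kcal/day.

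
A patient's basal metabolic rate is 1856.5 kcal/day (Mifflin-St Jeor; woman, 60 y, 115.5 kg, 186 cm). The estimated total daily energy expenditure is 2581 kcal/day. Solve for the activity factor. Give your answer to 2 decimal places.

Activity factor = TEE ÷ BMR = 2581 ÷ 1856.5 = 1.39.

1.39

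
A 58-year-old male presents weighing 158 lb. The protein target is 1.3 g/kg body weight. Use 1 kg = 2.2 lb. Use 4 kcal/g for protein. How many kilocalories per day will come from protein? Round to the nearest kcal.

Weight in kg = 158 ÷ 2.2 = 71.8182 kg.
Protein = 1.3 g/kg × 71.8182 kg = 93.3636 g/day.
Protein energy = 93.3636 g × 4 kcal/g = 373.4545 kcal/day.

373 kcal/day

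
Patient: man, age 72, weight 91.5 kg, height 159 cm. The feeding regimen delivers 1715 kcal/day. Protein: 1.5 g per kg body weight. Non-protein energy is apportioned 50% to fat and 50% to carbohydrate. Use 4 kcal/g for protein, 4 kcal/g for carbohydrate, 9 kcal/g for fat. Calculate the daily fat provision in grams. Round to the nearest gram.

Protein = 1.5 × 91.5 = 137.25 g → 137.25 × 4 = 549 kcal.
Non-protein calories = 1715 − 549 = 1166 kcal.
Fat: 50% × 1166 = 583 kcal; carbohydrate: 583 kcal.
Fat: 583 kcal ÷ 9 kcal/g = 64.7778 g.

65 g/day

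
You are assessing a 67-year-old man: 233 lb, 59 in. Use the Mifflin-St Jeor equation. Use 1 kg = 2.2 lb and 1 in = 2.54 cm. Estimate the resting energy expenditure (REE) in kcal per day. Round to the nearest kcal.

Convert to metric: weight = 233 ÷ 2.2 = 105.9091 kg; height = 59 × 2.54 = 149.86 cm.
Mifflin-St Jeor (male): BMR = 10(105.9091) + 6.25(149.86) − 5(67) + 5 = 1059.0909 + 936.625 − 335 + 5 = 1665.7159 kcal/day.

1666 kcal per day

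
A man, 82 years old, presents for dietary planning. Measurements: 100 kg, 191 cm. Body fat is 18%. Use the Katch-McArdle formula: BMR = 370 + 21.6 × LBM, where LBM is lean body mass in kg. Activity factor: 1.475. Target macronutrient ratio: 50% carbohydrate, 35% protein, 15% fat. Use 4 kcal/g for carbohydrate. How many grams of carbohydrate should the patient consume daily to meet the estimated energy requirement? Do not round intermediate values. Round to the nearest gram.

LBM = 100 × (1 − 0.18) = 82 kg. Katch-McArdle: BMR = 370 + 21.6 × 82 = 2141.2 kcal/day.
TEE = 2141.2 × 1.475 = 3158.27 kcal/day.
Carbohydrate energy = 50% × 3158.27 = 1579.135 kcal.
Carbohydrate = 1579.135 ÷ 4 kcal/g = 394.7838 g.

395 g/day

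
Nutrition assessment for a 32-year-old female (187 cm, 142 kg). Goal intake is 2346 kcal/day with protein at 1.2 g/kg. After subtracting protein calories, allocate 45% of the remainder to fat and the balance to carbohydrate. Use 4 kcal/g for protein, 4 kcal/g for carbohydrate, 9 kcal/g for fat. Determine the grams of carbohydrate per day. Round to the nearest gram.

229 g/day

Protein = 1.2 × 142 = 170.4 g → 170.4 × 4 = 681.6 kcal.
Non-protein calories = 2346 − 681.6 = 1664.4 kcal.
Fat: 45% × 1664.4 = 748.98 kcal; carbohydrate: 915.42 kcal.
Carbohydrate: 915.42 kcal ÷ 4 kcal/g = 228.855 g.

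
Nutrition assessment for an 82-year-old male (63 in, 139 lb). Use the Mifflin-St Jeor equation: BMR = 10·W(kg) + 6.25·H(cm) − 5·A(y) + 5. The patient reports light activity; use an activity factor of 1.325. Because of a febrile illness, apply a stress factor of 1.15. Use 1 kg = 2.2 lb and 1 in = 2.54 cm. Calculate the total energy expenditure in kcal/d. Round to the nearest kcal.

Convert to metric: weight = 139 ÷ 2.2 = 63.1818 kg; height = 63 × 2.54 = 160.02 cm.
Mifflin-St Jeor (male): BMR = 10(63.1818) + 6.25(160.02) − 5(82) + 5 = 631.8182 + 1000.125 − 410 + 5 = 1226.9432 kcal/day.
TEE = BMR × activity factor = 1226.9432 × 1.325 = 1625.6997 kcal/day.
Apply stress factor: 1625.6997 × 1.15 = 1869.5547 kcal/day.

1870 kcal/d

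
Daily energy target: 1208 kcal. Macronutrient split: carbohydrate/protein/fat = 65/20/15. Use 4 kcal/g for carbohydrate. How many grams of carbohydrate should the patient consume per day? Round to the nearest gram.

Carbohydrate energy = 65% × 1208 = 785.2 kcal.
At 4 kcal/g: 785.2 ÷ 4 = 196.3 g.

196 g/day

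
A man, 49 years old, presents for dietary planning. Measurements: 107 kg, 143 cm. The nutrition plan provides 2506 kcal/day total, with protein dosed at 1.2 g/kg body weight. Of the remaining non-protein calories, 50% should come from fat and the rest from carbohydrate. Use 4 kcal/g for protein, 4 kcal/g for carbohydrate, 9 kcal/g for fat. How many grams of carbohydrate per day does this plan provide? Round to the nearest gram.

249 g/day

Protein = 1.2 × 107 = 128.4 g → 128.4 × 4 = 513.6 kcal.
Non-protein calories = 2506 − 513.6 = 1992.4 kcal.
Fat: 50% × 1992.4 = 996.2 kcal; carbohydrate: 996.2 kcal.
Carbohydrate: 996.2 kcal ÷ 4 kcal/g = 249.05 g.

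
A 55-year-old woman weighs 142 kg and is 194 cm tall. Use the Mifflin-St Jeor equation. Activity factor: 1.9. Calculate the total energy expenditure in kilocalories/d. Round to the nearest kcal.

4173 kilocalories/d

Mifflin-St Jeor (female): BMR = 10(142) + 6.25(194) − 5(55) − 161 = 1420 + 1212.5 − 275 − 161 = 2196.5 kcal/day.
TEE = BMR × activity factor = 2196.5 × 1.9 = 4173.35 kcal/day.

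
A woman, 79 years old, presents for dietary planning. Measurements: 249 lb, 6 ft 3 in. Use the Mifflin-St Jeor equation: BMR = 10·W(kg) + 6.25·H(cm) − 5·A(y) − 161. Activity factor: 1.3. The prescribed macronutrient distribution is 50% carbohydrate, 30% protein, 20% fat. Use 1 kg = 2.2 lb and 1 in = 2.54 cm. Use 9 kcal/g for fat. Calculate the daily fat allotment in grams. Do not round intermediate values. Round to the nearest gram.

51 g/day

Convert to metric: weight = 249 ÷ 2.2 = 113.1818 kg; height = (6×12 + 3) × 2.54 = 75 × 2.54 = 190.5 cm.
Mifflin-St Jeor (female): BMR = 10(113.1818) + 6.25(190.5) − 5(79) − 161 = 1131.8182 + 1190.625 − 395 − 161 = 1766.4432 kcal/day.
TEE = 1766.4432 × 1.3 = 2296.3761 kcal/day.
Fat energy = 20% × 2296.3761 = 459.2752 kcal.
Fat = 459.2752 ÷ 9 kcal/g = 51.0306 g.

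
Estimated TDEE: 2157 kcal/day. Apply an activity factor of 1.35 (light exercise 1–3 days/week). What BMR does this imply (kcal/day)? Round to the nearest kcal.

BMR = TEE ÷ activity factor = 2157 ÷ 1.35 = 1597.7778 kcal/day.

1598 kcal/day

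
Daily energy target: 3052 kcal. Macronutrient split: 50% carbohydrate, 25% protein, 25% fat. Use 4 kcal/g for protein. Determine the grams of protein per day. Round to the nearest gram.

191 g/day

Protein energy = 25% × 3052 = 763 kcal.
At 4 kcal/g: 763 ÷ 4 = 190.75 g.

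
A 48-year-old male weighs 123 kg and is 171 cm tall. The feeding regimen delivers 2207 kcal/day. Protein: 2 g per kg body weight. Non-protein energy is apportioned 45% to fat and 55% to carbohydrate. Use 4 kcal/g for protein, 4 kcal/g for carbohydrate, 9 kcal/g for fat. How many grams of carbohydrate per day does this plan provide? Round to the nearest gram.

Protein = 2 × 123 = 246 g → 246 × 4 = 984 kcal.
Non-protein calories = 2207 − 984 = 1223 kcal.
Fat: 45% × 1223 = 550.35 kcal; carbohydrate: 672.65 kcal.
Carbohydrate: 672.65 kcal ÷ 4 kcal/g = 168.1625 g.

168 g/day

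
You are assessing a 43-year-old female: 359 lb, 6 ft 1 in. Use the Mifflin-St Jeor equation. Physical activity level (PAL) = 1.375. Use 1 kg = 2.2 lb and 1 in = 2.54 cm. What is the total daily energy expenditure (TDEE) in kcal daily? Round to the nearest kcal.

3320 kcal daily

Convert to metric: weight = 359 ÷ 2.2 = 163.1818 kg; height = (6×12 + 1) × 2.54 = 73 × 2.54 = 185.42 cm.
Mifflin-St Jeor (female): BMR = 10(163.1818) + 6.25(185.42) − 5(43) − 161 = 1631.8182 + 1158.875 − 215 − 161 = 2414.6932 kcal/day.
TEE = BMR × activity factor = 2414.6932 × 1.375 = 3320.2031 kcal/day.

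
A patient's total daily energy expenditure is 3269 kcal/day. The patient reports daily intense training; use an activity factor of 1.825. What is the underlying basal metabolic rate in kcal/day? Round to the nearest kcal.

1791 kcal/day

BMR = TEE ÷ activity factor = 3269 ÷ 1.825 = 1791.2329 kcal/day.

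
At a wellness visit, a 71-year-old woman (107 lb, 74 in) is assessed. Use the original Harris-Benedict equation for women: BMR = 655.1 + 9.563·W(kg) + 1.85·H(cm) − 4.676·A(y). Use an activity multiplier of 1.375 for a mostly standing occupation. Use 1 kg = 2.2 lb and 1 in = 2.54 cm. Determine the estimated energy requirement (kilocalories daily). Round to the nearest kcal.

1562 kilocalories daily

Convert to metric: weight = 107 ÷ 2.2 = 48.6364 kg; height = 74 × 2.54 = 187.96 cm.
Harris-Benedict: BMR = 655.1 + 9.563(48.6364) + 1.85(187.96) − 4.676(71) = 1135.9395 kcal/day.
TEE = BMR × activity factor = 1135.9395 × 1.375 = 1561.9169 kcal/day.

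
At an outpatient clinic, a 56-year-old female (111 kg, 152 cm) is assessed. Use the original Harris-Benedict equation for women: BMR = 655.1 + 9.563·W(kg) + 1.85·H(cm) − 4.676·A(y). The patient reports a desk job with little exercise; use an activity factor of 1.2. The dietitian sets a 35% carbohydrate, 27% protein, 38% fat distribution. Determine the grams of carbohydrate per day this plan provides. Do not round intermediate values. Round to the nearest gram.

Harris-Benedict: BMR = 655.1 + 9.563(111) + 1.85(152) − 4.676(56) = 1735.937 kcal/day.
TEE = 1735.937 × 1.2 = 2083.1244 kcal/day.
Carbohydrate energy = 35% × 2083.1244 = 729.0935 kcal.
Carbohydrate = 729.0935 ÷ 4 kcal/g = 182.2734 g.

182 g/day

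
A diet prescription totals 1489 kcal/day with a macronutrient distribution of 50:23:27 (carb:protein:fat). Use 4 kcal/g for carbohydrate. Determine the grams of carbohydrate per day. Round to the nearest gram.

186 g/day

Carbohydrate energy = 50% × 1489 = 744.5 kcal.
At 4 kcal/g: 744.5 ÷ 4 = 186.125 g.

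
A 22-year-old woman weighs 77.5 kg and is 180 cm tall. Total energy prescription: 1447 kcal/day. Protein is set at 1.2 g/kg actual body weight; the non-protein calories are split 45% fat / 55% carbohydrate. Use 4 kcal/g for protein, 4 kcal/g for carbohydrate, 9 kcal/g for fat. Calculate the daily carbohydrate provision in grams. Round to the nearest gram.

Protein = 1.2 × 77.5 = 93 g → 93 × 4 = 372 kcal.
Non-protein calories = 1447 − 372 = 1075 kcal.
Fat: 45% × 1075 = 483.75 kcal; carbohydrate: 591.25 kcal.
Carbohydrate: 591.25 kcal ÷ 4 kcal/g = 147.8125 g.

148 g/day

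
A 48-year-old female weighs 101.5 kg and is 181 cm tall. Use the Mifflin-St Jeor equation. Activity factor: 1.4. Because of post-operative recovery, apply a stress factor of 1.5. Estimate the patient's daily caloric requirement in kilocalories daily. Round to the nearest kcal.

Mifflin-St Jeor (female): BMR = 10(101.5) + 6.25(181) − 5(48) − 161 = 1015 + 1131.25 − 240 − 161 = 1745.25 kcal/day.
TEE = BMR × activity factor = 1745.25 × 1.4 = 2443.35 kcal/day.
Apply stress factor: 2443.35 × 1.5 = 3665.025 kcal/day.

3665 kilocalories daily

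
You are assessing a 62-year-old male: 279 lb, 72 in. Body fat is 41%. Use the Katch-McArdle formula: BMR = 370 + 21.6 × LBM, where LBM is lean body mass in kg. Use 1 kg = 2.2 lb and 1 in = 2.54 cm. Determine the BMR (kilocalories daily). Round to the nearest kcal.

Convert to metric: weight = 279 ÷ 2.2 = 126.8182 kg; height = 72 × 2.54 = 182.88 cm.
LBM = 126.8182 × (1 − 0.41) = 74.8227 kg. Katch-McArdle: BMR = 370 + 21.6 × 74.8227 = 1986.1709 kcal/day.

1986 kilocalories daily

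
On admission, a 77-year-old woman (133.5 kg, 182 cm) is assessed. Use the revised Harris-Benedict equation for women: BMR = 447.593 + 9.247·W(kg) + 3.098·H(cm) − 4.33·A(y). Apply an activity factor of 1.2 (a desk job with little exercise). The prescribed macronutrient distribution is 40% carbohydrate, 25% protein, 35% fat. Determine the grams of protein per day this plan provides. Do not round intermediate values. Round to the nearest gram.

143 g/day

Harris-Benedict: BMR = 447.593 + 9.247(133.5) + 3.098(182) − 4.33(77) = 1912.4935 kcal/day.
TEE = 1912.4935 × 1.2 = 2294.9922 kcal/day.
Protein energy = 25% × 2294.9922 = 573.7481 kcal.
Protein = 573.7481 ÷ 4 kcal/g = 143.437 g.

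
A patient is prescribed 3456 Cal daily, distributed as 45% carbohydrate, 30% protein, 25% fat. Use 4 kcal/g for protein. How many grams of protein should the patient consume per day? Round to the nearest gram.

Protein energy = 30% × 3456 = 1036.8 kcal.
At 4 kcal/g: 1036.8 ÷ 4 = 259.2 g.

259 g/day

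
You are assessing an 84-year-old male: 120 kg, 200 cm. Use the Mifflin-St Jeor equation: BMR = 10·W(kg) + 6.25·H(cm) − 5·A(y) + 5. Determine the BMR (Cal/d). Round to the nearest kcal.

2035 Cal/d

Mifflin-St Jeor (male): BMR = 10(120) + 6.25(200) − 5(84) + 5 = 1200 + 1250 − 420 + 5 = 2035 kcal/day.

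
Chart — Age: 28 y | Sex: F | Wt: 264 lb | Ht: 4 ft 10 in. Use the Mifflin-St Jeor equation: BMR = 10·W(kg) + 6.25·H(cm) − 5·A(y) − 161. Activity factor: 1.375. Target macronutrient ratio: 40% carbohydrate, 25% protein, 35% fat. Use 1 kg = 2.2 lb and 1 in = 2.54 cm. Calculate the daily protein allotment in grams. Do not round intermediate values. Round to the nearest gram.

Convert to metric: weight = 264 ÷ 2.2 = 120 kg; height = (4×12 + 10) × 2.54 = 58 × 2.54 = 147.32 cm.
Mifflin-St Jeor (female): BMR = 10(120) + 6.25(147.32) − 5(28) − 161 = 1200 + 920.75 − 140 − 161 = 1819.75 kcal/day.
TEE = 1819.75 × 1.375 = 2502.1563 kcal/day.
Protein energy = 25% × 2502.1563 = 625.5391 kcal.
Protein = 625.5391 ÷ 4 kcal/g = 156.3848 g.

156 g/day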